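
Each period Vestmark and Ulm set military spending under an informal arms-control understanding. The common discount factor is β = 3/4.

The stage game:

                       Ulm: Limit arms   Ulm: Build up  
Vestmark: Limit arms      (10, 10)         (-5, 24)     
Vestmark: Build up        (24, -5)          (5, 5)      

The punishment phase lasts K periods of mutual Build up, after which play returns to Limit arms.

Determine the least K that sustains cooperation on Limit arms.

10

Need Σ_{k=1}^{K} β^k ≥ (24−10)/(10−5) = 2.8000 at β = 3/4.
At K = 9 the sum is 2.7747 < 2.8000; at K = 10 it is 2.8311 ≥ 2.8000.
So the minimum punishment length is K = 10.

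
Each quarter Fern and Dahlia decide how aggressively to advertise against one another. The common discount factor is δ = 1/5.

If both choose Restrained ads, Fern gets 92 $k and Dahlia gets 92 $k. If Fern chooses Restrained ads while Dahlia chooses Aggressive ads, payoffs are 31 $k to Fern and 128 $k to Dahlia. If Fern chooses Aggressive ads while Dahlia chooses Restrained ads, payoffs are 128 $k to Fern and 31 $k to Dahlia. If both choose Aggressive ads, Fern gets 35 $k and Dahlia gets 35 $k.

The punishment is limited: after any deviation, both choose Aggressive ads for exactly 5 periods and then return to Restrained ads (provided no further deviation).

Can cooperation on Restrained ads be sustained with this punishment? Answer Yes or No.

No

IC: δ+…+δ^5 ≥ (128−92)/(92−35) = 12/19.
At δ = 1/5: partial sum = 0.2499 < 0.6316. Cooperation not sustainable.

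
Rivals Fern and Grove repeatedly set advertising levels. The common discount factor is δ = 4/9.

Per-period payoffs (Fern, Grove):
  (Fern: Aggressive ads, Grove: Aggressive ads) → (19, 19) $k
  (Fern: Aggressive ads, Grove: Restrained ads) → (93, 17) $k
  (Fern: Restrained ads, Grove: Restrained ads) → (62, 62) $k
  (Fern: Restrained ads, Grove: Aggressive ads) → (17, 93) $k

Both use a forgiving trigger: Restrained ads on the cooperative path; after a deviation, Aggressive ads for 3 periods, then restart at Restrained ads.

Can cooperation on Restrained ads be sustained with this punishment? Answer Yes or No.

A one-shot deviation gives 93 now, then 19 for 3 periods, then back to 62.
Gain from deviating: (93−62) today; loss: (62−19) in each of the next 3 periods.
No-deviation condition: (62−19)(δ+…+δ^3) ≥ 93−62, i.e. δ+…+δ^3 ≥ 31/43.
At δ = 4/9: δ+…+δ^3 = 0.7298 ≥ 0.7209.
So cooperation is sustainable.

Yes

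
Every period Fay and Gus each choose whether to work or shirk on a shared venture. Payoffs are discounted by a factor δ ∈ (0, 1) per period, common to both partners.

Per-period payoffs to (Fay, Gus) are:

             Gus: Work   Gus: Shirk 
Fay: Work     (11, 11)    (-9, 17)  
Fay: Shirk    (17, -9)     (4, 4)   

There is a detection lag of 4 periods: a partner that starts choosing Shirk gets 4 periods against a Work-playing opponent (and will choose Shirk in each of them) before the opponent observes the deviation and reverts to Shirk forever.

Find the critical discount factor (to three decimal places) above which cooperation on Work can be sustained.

0.824

The best deviation is to choose Shirk for all 4 undetected periods, earning 17 each, then 4 forever once detected.
Deviation value: 17(1−δ^4)/(1−δ) + 4δ^4/(1−δ); cooperation value: 11/(1−δ).
IC: 11 ≥ 17(1−δ^4) + 4δ^4 = 17 − 13δ^4.
So δ^4 ≥ 6/13, giving δ ≥ (6/13)^(1/4) ≈ 0.824.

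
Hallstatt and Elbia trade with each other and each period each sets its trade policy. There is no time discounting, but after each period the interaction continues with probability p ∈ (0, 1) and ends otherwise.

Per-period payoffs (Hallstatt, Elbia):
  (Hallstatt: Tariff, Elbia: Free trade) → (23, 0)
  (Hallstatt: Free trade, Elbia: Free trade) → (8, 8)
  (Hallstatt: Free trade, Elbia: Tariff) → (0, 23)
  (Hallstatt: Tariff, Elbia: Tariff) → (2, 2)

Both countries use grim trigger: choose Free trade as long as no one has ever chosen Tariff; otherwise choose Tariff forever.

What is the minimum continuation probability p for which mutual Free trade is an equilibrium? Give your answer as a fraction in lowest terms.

5/7

Expected cooperation value is 8 + p·8 + p²·8 + … = 8/(1−p); deviation gives 23 + p·2/(1−p).
8 ≥ 23(1−p) + 2p ⇒ 21p ≥ 15 ⇒ p ≥ 15/21 = 5/7.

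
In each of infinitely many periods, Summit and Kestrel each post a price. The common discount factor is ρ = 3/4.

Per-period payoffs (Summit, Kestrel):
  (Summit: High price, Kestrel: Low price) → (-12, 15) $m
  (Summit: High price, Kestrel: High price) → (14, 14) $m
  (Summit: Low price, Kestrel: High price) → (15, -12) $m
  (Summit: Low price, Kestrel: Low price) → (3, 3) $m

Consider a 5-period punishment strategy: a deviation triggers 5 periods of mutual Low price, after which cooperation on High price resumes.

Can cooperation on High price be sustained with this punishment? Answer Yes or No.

A one-shot deviation gives 15 now, then 3 for 5 periods, then back to 14.
Gain from deviating: (15−14) today; loss: (14−3) in each of the next 5 periods.
No-deviation condition: (14−3)(ρ+…+ρ^5) ≥ 15−14, i.e. ρ+…+ρ^5 ≥ 1/11.
At ρ = 3/4: ρ+…+ρ^5 = 2.2881 ≥ 0.0909.
So cooperation is sustainable.

Yes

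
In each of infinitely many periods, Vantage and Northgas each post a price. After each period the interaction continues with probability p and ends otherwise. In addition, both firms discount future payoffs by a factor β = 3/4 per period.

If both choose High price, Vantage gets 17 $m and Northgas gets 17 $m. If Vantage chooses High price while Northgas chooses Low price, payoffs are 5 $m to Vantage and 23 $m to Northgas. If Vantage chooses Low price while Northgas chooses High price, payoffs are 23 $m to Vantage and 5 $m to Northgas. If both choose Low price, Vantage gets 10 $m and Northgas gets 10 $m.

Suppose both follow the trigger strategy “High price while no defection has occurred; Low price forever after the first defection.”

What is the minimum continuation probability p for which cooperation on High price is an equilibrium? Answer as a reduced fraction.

8/13

With continuation probability p and discount β, the effective per-period discount factor is βp.
Grim-trigger IC: βp ≥ (23−17)/(23−10) = 6/13.
So p ≥ (6/13)/(3/4) = 8/13.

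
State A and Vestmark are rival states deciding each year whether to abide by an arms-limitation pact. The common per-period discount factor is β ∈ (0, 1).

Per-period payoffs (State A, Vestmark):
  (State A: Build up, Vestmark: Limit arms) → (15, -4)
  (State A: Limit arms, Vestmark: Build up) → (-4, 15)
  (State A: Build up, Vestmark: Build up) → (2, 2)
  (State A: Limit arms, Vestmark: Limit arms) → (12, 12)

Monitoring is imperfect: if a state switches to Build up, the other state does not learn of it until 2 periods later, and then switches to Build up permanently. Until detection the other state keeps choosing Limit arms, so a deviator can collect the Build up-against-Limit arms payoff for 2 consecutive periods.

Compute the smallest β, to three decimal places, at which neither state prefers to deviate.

Deviating for the 2 undetected periods gains 15−12 = 3 per period over cooperation, then loses 12−2 = 10 per period forever once punishment starts.
Gain: 3(1 + β + … + β^1); loss: 10·β^2/(1−β).
No profitable deviation ⇔ 3(1−β^2) ≤ 10·β^2, i.e. β^2 ≥ 3/(3+10) = 3/13.
Hence β ≥ (3/13)^(1/2) ≈ 0.480.

0.480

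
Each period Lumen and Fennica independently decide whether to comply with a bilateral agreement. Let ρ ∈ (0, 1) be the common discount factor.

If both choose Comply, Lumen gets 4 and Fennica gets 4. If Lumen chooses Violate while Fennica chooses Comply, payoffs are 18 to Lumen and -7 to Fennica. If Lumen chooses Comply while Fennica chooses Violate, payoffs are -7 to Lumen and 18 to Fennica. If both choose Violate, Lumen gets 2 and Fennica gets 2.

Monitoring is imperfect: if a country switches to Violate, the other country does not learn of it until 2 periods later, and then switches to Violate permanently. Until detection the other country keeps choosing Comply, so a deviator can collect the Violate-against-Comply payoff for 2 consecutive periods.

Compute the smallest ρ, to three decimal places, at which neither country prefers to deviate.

Deviating for the 2 undetected periods gains 18−4 = 14 per period over cooperation, then loses 4−2 = 2 per period forever once punishment starts.
Gain: 14(1 + ρ + … + ρ^1); loss: 2·ρ^2/(1−ρ).
No profitable deviation ⇔ 14(1−ρ^2) ≤ 2·ρ^2, i.e. ρ^2 ≥ 14/(14+2) = 7/8.
Hence ρ ≥ (7/8)^(1/2) ≈ 0.935.

0.935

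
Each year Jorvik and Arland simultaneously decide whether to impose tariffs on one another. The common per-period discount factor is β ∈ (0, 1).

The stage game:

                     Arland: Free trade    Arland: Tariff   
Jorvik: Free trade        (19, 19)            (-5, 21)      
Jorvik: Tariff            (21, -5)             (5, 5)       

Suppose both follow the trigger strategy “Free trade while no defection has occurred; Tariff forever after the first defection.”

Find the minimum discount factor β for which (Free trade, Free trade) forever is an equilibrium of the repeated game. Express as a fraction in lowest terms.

1/8

Cooperation forever yields 19 each period: 19/(1−β).
Deviating yields 21 once, then 5 forever: 21 + 5β/(1−β).
No profitable deviation requires 19/(1−β) ≥ 21 + 5β/(1−β).
Multiplying by (1−β): 19 ≥ 21(1−β) + 5β = 21 − 16β.
So 16β ≥ 2, i.e. β ≥ 2/16 = 1/8.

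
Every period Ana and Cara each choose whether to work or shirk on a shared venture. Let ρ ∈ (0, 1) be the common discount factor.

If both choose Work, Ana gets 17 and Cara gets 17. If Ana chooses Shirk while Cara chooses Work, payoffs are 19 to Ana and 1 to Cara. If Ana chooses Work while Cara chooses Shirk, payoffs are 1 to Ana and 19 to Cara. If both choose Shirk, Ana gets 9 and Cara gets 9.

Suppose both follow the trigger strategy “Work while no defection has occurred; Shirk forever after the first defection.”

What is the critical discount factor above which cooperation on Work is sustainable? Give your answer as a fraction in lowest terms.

1/5

Cooperation forever yields 17 each period: 17/(1−ρ).
Deviating yields 19 once, then 9 forever: 19 + 9ρ/(1−ρ).
No profitable deviation requires 17/(1−ρ) ≥ 19 + 9ρ/(1−ρ).
Multiplying by (1−ρ): 17 ≥ 19(1−ρ) + 9ρ = 19 − 10ρ.
So 10ρ ≥ 2, i.e. ρ ≥ 2/10 = 1/5.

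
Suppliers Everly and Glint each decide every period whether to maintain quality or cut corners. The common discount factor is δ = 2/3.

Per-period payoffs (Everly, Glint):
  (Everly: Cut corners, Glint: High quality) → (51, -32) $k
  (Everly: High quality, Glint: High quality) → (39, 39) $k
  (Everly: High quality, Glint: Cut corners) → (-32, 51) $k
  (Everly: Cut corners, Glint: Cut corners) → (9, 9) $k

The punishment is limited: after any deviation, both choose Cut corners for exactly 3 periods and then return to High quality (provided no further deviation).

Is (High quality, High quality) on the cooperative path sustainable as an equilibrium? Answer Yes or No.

A one-shot deviation gives 51 now, then 9 for 3 periods, then back to 39.
Gain from deviating: (51−39) today; loss: (39−9) in each of the next 3 periods.
No-deviation condition: (39−9)(δ+…+δ^3) ≥ 51−39, i.e. δ+…+δ^3 ≥ 2/5.
At δ = 2/3: δ+…+δ^3 = 1.4074 ≥ 0.4000.
So cooperation is sustainable.

Yes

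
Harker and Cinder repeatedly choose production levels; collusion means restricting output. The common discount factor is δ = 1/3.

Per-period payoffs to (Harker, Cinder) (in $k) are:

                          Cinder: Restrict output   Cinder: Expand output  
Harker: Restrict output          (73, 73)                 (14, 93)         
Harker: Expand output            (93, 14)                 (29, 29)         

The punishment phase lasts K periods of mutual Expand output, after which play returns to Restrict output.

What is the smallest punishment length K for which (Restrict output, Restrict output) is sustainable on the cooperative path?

No profitable deviation requires (73−29)(δ+…+δ^K) ≥ 93−73, i.e. δ+…+δ^K ≥ 5/11 ≈ 0.4545.
With δ = 1/3, the partial sums are K=1: 0.3333, K=2: 0.4444, K=3: 0.4815.
K = 3 is the first length at which the sum reaches 0.4545.

3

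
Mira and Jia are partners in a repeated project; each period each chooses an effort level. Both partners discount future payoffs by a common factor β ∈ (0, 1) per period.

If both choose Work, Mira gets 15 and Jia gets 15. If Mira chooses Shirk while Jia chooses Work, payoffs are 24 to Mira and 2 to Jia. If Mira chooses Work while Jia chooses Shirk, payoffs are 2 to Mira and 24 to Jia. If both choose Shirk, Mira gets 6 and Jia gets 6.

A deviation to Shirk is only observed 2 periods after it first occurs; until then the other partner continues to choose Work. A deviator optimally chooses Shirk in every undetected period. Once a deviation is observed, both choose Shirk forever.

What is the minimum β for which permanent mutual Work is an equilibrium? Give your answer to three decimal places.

0.707

The best deviation is to choose Shirk for all 2 undetected periods, earning 24 each, then 6 forever once detected.
Deviation value: 24(1−β^2)/(1−β) + 6β^2/(1−β); cooperation value: 15/(1−β).
IC: 15 ≥ 24(1−β^2) + 6β^2 = 24 − 18β^2.
So β^2 ≥ 9/18 = 1/2, giving β ≥ (1/2)^(1/2) ≈ 0.707.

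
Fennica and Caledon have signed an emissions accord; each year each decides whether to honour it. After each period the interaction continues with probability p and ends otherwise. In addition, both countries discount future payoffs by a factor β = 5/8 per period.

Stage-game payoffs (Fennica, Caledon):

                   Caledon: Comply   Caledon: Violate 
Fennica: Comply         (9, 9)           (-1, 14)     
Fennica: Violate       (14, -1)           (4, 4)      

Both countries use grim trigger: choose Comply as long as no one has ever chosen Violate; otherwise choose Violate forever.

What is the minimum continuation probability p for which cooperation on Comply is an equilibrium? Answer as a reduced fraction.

4/5

With continuation probability p and discount β, the effective per-period discount factor is βp.
Grim-trigger IC: βp ≥ (14−9)/(14−4) = 1/2.
So p ≥ (1/2)/(5/8) = 4/5.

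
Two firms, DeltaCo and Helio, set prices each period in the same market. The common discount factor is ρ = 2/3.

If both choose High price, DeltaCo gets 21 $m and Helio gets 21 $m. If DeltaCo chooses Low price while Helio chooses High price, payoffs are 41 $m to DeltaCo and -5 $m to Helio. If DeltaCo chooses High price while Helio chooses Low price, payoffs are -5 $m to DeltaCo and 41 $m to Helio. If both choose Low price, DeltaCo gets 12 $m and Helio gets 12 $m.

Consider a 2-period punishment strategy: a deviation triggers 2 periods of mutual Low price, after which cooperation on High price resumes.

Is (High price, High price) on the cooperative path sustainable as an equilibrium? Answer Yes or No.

Comparing payoff streams over the 3 periods until play realigns: cooperate → 21(1+ρ+…+ρ^2); deviate → 41 + 12(ρ+…+ρ^2).
Cooperation is sustained iff (21−12)(ρ+…+ρ^2) ≥ 41−21.
ρ+…+ρ^2 = 2/3·(1−(2/3)^2)/(1−2/3) = 1.1111, and (41−21)/(21−12) = 2.2222.
1.1111 < 2.2222, so cooperation is not sustainable.

No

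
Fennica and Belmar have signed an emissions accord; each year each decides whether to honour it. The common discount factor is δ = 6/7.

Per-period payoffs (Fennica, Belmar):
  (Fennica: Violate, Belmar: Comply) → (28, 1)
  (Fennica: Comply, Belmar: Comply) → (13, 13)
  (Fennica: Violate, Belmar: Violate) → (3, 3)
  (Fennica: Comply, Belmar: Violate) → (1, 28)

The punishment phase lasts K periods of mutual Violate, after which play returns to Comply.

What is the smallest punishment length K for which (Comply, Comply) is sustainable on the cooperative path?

2

IC: δ(1−δ^K)/(1−δ) ≥ (28−13)/(13−3) = 3/2.
With δ = 6/7: need 1 − δ^K ≥ 3/2·(1−6/7)/(6/7), i.e. δ^K ≤ 0.7500.
Since (6/7)^1 = 0.8571 and (6/7)^2 = 0.7347, the smallest such K is 2.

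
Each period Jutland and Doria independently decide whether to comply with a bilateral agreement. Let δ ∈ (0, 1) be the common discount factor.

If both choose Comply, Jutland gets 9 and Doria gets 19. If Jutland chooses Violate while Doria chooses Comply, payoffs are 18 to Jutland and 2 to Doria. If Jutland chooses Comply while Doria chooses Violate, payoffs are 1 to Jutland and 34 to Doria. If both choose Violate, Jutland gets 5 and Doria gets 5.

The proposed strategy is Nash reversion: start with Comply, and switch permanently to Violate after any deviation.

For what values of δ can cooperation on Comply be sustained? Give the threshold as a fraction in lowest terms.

Jutland: cooperation gives 9 each period; deviation gives 18 once then 5 forever.
  9/(1−δ) ≥ 18 + 5δ/(1−δ) ⇒ δ ≥ 9/13.
Doria: cooperation gives 19 each period; deviation gives 34 once then 5 forever.
  δ ≥ 15/29.
Both must hold, so the binding constraint is Jutland's: δ ≥ 9/13.

9/13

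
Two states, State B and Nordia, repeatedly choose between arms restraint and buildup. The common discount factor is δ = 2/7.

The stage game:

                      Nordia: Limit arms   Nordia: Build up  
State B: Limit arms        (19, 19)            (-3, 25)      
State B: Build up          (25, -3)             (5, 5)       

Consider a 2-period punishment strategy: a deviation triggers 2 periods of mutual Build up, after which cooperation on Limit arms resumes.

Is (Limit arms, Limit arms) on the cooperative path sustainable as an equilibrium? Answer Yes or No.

No

A one-shot deviation gives 25 now, then 5 for 2 periods, then back to 19.
Gain from deviating: (25−19) today; loss: (19−5) in each of the next 2 periods.
No-deviation condition: (19−5)(δ+…+δ^2) ≥ 25−19, i.e. δ+…+δ^2 ≥ 3/7.
At δ = 2/7: δ+…+δ^2 = 0.3673 < 0.4286.
So cooperation is not sustainable.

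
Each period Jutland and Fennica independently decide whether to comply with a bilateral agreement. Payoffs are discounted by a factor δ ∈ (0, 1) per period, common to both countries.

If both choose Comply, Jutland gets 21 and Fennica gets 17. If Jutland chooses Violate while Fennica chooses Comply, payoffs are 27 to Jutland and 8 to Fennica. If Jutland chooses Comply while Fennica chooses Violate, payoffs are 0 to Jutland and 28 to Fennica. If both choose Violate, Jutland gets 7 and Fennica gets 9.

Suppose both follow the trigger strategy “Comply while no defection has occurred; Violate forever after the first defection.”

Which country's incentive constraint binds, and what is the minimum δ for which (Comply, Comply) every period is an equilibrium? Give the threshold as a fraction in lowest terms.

Fennica; δ ≥ 11/19

For Jutland: deviation gain 27−21 = 6, per-period punishment loss 21−7 = 14. IC gives δ ≥ 6/20 = 3/10.
For Fennica: gain 11, loss 8 per period, so δ ≥ 11/19.
The tighter constraint is Fennica's, so cooperation needs δ ≥ 11/19.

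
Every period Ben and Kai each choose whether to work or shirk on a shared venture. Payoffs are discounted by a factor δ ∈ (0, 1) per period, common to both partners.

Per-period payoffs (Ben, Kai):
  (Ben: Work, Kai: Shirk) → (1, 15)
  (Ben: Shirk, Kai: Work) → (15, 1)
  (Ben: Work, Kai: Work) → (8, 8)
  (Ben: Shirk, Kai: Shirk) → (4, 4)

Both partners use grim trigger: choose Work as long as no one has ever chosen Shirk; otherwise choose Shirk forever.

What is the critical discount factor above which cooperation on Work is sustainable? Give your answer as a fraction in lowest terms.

7/11

One-period gain from deviating is 15 − 8 = 7. The loss is 8 − 4 = 4 in every subsequent period, with present value 4·δ/(1−δ).
Deviation is unprofitable when 4·δ/(1−δ) ≥ 7, i.e. δ/(1−δ) ≥ 7/4.
Equivalently δ ≥ 7/(7+4) = 7/11.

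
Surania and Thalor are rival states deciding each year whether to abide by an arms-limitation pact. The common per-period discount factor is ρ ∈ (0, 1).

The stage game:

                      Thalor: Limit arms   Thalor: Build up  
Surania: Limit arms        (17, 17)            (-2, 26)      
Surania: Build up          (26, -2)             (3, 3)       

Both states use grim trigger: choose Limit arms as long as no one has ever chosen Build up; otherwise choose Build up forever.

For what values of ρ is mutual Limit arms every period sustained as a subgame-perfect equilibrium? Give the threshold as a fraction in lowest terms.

9/23

Cooperation forever yields 17 each period: 17/(1−ρ).
Deviating yields 26 once, then 3 forever: 26 + 3ρ/(1−ρ).
No profitable deviation requires 17/(1−ρ) ≥ 26 + 3ρ/(1−ρ).
Multiplying by (1−ρ): 17 ≥ 26(1−ρ) + 3ρ = 26 − 23ρ.
So 23ρ ≥ 9, i.e. ρ ≥ 9/23.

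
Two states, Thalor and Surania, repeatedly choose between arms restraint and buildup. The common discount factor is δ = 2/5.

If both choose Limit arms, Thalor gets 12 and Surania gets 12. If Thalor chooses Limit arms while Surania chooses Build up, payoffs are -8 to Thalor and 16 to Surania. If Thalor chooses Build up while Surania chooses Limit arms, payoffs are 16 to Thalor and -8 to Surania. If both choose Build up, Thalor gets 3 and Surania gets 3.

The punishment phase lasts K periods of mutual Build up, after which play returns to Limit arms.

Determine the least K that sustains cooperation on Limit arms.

No profitable deviation requires (12−3)(δ+…+δ^K) ≥ 16−12, i.e. δ+…+δ^K ≥ 4/9 ≈ 0.4444.
With δ = 2/5, the partial sums are K=1: 0.4000, K=2: 0.5600.
K = 2 is the first length at which the sum reaches 0.4444.

2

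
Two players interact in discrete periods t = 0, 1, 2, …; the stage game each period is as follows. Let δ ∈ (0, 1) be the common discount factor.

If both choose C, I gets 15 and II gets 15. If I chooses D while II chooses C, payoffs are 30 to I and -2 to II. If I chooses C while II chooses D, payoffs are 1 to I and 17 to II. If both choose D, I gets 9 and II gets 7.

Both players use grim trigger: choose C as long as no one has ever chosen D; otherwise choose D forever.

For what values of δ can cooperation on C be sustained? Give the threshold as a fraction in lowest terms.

5/7

I's threshold: (30−15)/(30−9) = 5/7.
II's threshold: (17−15)/(17−7) = 1/5.
5/7 > 1/5, so I binds and δ* = 5/7.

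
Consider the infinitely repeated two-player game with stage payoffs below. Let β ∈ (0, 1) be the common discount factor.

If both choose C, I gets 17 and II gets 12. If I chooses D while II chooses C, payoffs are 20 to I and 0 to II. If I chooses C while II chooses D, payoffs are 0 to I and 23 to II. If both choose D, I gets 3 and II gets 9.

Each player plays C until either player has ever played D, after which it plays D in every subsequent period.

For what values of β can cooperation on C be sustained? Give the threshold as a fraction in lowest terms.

For I: deviation gain 20−17 = 3, per-period punishment loss 17−3 = 14. IC gives β ≥ 3/17.
For II: gain 11, loss 3 per period, so β ≥ 11/14.
The tighter constraint is II's, so cooperation needs β ≥ 11/14.

11/14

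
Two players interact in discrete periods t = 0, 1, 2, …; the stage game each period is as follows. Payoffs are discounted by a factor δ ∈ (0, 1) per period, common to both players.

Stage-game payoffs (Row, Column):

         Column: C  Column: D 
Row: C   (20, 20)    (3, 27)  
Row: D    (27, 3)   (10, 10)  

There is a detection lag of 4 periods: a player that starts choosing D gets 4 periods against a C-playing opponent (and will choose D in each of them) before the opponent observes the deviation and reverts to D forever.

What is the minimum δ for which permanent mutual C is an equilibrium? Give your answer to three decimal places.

0.801

The best deviation is to choose D for all 4 undetected periods, earning 27 each, then 10 forever once detected.
Deviation value: 27(1−δ^4)/(1−δ) + 10δ^4/(1−δ); cooperation value: 20/(1−δ).
IC: 20 ≥ 27(1−δ^4) + 10δ^4 = 27 − 17δ^4.
So δ^4 ≥ 7/17, giving δ ≥ (7/17)^(1/4) ≈ 0.801.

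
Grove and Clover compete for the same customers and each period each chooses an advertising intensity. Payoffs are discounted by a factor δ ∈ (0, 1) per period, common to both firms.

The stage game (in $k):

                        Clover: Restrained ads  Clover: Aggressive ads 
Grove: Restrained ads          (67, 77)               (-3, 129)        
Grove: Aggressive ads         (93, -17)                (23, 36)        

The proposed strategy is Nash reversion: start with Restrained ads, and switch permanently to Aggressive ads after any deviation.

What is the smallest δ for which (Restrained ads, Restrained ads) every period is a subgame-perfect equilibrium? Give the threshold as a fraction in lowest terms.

Grove: cooperation gives 67 each period; deviation gives 93 once then 23 forever.
  67/(1−δ) ≥ 93 + 23δ/(1−δ) ⇒ δ ≥ 26/70 = 13/35.
Clover: cooperation gives 77 each period; deviation gives 129 once then 36 forever.
  δ ≥ 52/93.
Both must hold, so the binding constraint is Clover's: δ ≥ 52/93.

52/93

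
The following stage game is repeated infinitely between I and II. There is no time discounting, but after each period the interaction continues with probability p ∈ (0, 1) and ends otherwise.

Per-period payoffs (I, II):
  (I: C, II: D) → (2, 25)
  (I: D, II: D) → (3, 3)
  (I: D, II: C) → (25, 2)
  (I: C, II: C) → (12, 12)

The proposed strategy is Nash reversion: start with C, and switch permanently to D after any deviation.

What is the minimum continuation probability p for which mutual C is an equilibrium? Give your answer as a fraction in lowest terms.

With no time discounting, the continuation probability p plays the role of the discount factor.
Grim-trigger IC: 12/(1−p) ≥ 25 + 3p/(1−p) ⇒ p ≥ (25−12)/(25−3) = 13/22.

13/22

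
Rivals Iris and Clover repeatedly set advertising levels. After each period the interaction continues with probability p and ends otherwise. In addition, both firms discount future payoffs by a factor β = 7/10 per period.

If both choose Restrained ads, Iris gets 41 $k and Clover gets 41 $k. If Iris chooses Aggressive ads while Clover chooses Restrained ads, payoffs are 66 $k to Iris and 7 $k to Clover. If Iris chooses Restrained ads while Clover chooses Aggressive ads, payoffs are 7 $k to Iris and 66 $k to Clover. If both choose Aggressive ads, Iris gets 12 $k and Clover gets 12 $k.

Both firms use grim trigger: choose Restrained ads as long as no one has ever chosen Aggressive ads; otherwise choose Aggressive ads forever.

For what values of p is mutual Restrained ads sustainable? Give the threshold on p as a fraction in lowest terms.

125/189

With continuation probability p and discount β, the effective per-period discount factor is βp.
Grim-trigger IC: βp ≥ (66−41)/(66−12) = 25/54.
So p ≥ (25/54)/(7/10) = 125/189.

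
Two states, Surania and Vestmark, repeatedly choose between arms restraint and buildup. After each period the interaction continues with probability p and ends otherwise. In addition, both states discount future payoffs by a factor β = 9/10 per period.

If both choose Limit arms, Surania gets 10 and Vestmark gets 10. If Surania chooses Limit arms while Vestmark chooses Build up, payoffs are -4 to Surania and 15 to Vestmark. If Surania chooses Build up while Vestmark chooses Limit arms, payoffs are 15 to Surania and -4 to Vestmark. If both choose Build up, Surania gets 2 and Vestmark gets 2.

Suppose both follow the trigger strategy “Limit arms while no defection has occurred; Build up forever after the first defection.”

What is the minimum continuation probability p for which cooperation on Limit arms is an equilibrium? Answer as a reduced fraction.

50/117

With continuation probability p and discount β, the effective per-period discount factor is βp.
Grim-trigger IC: βp ≥ (15−10)/(15−2) = 5/13.
So p ≥ (5/13)/(9/10) = 50/117.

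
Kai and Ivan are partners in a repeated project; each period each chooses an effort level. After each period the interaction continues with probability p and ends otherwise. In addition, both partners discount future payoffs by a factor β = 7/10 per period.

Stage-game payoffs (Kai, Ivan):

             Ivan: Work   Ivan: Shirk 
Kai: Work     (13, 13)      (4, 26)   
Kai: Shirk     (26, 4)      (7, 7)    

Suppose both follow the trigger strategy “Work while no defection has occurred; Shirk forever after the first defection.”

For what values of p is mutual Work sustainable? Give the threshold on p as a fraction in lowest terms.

130/133

With continuation probability p and discount β, the effective per-period discount factor is βp.
Grim-trigger IC: βp ≥ (26−13)/(26−7) = 13/19.
So p ≥ (13/19)/(7/10) = 130/133.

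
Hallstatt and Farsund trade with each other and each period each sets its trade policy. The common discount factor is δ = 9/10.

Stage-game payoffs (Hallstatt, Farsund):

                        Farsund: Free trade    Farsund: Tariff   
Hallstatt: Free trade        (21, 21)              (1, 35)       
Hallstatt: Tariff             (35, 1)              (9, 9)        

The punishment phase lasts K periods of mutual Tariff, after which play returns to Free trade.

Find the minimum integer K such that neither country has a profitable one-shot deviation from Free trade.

Need Σ_{k=1}^{K} δ^k ≥ (35−21)/(21−9) = 1.1667 at δ = 9/10.
At K = 1 the sum is 0.9000 < 1.1667; at K = 2 it is 1.7100 ≥ 1.1667.
So the minimum punishment length is K = 2.

2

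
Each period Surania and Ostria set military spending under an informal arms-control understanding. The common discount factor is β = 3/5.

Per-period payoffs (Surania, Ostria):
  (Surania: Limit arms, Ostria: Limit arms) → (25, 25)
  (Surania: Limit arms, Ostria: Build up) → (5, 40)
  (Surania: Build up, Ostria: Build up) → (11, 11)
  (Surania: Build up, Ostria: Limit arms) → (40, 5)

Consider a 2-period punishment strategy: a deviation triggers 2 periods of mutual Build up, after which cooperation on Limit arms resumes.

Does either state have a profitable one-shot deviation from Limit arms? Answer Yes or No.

Yes

Comparing payoff streams over the 3 periods until play realigns: cooperate → 25(1+β+…+β^2); deviate → 40 + 11(β+…+β^2).
Cooperation is sustained iff (25−11)(β+…+β^2) ≥ 40−25.
β+…+β^2 = 3/5·(1−(3/5)^2)/(1−3/5) = 0.9600, and (40−25)/(25−11) = 1.0714.
0.9600 < 1.0714, so cooperation is not sustainable.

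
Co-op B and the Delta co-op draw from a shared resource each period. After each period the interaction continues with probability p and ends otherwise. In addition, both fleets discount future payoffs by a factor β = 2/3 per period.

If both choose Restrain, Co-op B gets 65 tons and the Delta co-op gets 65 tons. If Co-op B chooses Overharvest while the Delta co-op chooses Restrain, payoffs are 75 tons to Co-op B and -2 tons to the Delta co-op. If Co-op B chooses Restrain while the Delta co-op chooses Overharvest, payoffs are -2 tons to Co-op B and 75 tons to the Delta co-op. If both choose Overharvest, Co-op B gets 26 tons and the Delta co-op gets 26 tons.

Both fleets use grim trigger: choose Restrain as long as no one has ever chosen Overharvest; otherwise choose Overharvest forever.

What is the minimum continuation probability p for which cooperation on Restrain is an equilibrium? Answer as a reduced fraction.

Expected continuation weight on next period's payoff is β·p = 2/3·p, which plays the role of the discount factor.
Cooperation requires 2/3·p ≥ (75−65)/(75−26) = 10/49, hence p ≥ 15/49.

15/49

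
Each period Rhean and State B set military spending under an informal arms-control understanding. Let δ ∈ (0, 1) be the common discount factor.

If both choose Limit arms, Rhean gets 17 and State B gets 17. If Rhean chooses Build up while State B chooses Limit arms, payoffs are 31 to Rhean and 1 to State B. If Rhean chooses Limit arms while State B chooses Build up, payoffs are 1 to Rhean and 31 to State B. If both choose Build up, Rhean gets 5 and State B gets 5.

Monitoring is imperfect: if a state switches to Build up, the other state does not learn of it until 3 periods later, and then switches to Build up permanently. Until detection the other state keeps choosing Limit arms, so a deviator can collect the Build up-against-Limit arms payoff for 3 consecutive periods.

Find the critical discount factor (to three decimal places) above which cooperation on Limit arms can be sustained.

0.814

The best deviation is to choose Build up for all 3 undetected periods, earning 31 each, then 5 forever once detected.
Deviation value: 31(1−δ^3)/(1−δ) + 5δ^3/(1−δ); cooperation value: 17/(1−δ).
IC: 17 ≥ 31(1−δ^3) + 5δ^3 = 31 − 26δ^3.
So δ^3 ≥ 14/26 = 7/13, giving δ ≥ (7/13)^(1/3) ≈ 0.814.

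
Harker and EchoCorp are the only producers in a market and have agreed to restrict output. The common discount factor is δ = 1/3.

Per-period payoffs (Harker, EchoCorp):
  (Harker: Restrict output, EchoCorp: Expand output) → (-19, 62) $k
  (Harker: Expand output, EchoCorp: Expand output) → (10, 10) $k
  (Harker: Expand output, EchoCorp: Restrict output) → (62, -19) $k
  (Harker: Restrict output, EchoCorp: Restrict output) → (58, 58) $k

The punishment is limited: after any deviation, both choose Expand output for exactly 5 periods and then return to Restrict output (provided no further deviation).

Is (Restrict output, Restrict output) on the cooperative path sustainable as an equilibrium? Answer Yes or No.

Comparing payoff streams over the 6 periods until play realigns: cooperate → 58(1+δ+…+δ^5); deviate → 62 + 10(δ+…+δ^5).
Cooperation is sustained iff (58−10)(δ+…+δ^5) ≥ 62−58.
δ+…+δ^5 = 1/3·(1−(1/3)^5)/(1−1/3) = 0.4979, and (62−58)/(58−10) = 0.0833.
0.4979 ≥ 0.0833, so cooperation is sustainable.

Yes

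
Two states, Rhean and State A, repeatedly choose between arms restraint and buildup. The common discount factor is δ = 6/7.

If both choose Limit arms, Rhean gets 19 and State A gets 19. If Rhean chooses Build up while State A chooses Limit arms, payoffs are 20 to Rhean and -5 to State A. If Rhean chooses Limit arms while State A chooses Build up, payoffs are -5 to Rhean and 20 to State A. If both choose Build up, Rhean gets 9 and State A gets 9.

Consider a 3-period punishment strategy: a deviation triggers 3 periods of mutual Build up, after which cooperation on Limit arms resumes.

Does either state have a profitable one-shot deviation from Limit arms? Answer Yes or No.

A one-shot deviation gives 20 now, then 9 for 3 periods, then back to 19.
Gain from deviating: (20−19) today; loss: (19−9) in each of the next 3 periods.
No-deviation condition: (19−9)(δ+…+δ^3) ≥ 20−19, i.e. δ+…+δ^3 ≥ 1/10.
At δ = 6/7: δ+…+δ^3 = 2.2216 ≥ 0.1000.
So cooperation is sustainable.

No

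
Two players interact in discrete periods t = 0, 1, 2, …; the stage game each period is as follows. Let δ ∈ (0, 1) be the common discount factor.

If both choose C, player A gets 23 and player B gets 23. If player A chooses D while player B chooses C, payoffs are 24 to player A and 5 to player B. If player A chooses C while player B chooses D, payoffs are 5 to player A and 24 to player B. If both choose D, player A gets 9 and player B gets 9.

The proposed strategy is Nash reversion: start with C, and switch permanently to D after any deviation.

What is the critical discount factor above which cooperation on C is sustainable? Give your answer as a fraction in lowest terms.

1/15

One-period gain from deviating is 24 − 23 = 1. The loss is 23 − 9 = 14 in every subsequent period, with present value 14·δ/(1−δ).
Deviation is unprofitable when 14·δ/(1−δ) ≥ 1, i.e. δ/(1−δ) ≥ 1/14.
Equivalently δ ≥ 1/(1+14) = 1/15.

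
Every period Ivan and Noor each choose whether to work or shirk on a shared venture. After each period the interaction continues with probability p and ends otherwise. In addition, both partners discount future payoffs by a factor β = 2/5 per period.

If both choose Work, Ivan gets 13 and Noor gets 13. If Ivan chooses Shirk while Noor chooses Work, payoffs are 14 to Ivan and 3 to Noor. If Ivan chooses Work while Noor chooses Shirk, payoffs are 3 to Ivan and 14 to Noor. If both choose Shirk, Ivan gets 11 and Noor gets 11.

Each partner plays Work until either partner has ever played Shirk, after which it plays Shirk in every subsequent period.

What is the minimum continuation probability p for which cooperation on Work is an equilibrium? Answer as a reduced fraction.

5/6

Expected continuation weight on next period's payoff is β·p = 2/5·p, which plays the role of the discount factor.
Cooperation requires 2/5·p ≥ (14−13)/(14−11) = 1/3, hence p ≥ 5/6.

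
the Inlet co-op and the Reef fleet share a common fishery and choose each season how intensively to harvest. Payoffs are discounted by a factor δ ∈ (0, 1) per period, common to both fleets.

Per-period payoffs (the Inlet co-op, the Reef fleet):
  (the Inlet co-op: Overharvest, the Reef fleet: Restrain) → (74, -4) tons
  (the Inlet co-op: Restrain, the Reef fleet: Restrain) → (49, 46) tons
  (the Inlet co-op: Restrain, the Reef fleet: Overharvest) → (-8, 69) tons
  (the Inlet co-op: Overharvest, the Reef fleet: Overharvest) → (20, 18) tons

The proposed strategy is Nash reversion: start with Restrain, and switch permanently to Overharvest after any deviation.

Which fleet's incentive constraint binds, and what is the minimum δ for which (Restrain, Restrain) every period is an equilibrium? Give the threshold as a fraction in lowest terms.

the Inlet co-op: cooperation gives 49 each period; deviation gives 74 once then 20 forever.
  49/(1−δ) ≥ 74 + 20δ/(1−δ) ⇒ δ ≥ 25/54.
the Reef fleet: cooperation gives 46 each period; deviation gives 69 once then 18 forever.
  δ ≥ 23/51.
Both must hold, so the binding constraint is the Inlet co-op's: δ ≥ 25/54.

the Inlet co-op; δ ≥ 25/54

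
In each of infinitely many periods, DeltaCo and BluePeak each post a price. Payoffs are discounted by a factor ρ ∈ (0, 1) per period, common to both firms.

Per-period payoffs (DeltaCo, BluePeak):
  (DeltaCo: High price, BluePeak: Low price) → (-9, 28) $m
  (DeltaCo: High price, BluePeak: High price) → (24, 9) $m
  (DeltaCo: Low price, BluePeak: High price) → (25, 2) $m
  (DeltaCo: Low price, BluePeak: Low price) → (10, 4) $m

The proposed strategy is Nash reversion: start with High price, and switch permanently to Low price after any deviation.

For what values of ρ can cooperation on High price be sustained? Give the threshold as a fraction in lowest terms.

DeltaCo's threshold: (25−24)/(25−10) = 1/15.
BluePeak's threshold: (28−9)/(28−4) = 19/24.
1/15 < 19/24, so BluePeak binds and ρ* = 19/24.

19/24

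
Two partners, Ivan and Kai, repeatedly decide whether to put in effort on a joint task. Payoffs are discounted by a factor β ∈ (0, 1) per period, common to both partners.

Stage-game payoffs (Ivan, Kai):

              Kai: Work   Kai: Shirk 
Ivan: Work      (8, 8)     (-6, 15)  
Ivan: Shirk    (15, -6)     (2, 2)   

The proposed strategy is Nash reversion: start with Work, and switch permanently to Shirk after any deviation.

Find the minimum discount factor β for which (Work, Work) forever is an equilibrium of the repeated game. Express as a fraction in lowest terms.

7/13

Under grim trigger the critical discount factor is (T−C)/(T−P) with T = 15, C = 8, P = 2.
β* = (15−8)/(15−2) = 7/13.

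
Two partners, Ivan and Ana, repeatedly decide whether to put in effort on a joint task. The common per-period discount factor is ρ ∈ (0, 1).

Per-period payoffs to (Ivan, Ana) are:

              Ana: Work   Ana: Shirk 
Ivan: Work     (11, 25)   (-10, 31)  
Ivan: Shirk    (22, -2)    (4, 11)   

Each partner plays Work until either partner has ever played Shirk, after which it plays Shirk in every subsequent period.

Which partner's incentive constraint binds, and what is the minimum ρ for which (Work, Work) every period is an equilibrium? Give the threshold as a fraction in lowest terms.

Ivan; ρ ≥ 11/18

Ivan's threshold: (22−11)/(22−4) = 11/18.
Ana's threshold: (31−25)/(31−11) = 3/10.
11/18 > 3/10, so Ivan binds and ρ* = 11/18.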